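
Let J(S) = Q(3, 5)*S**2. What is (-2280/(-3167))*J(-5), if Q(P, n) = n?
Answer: 285000/3167 ≈ 89.990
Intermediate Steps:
J(S) = 5*S**2
(-2280/(-3167))*J(-5) = (-2280/(-3167))*(5*(-5)**2) = (-2280*(-1/3167))*(5*25) = (2280/3167)*125 = 285000/3167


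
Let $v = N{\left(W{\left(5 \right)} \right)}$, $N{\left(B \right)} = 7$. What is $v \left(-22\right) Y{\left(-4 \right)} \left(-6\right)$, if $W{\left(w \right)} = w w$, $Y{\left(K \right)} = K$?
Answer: $-3696$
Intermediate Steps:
$W{\left(w \right)} = w^{2}$
$v = 7$
$v \left(-22\right) Y{\left(-4 \right)} \left(-6\right) = 7 \left(-22\right) \left(\left(-4\right) \left(-6\right)\right) = \left(-154\right) 24 = -3696$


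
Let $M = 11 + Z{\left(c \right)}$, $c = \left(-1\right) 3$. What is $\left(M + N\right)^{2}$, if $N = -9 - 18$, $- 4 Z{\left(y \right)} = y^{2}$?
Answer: $\frac{5329}{16} \approx 333.06$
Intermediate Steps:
$c = -3$
$Z{\left(y \right)} = - \frac{y^{2}}{4}$
$N = -27$ ($N = -9 - 18 = -27$)
$M = \frac{35}{4}$ ($M = 11 - \frac{\left(-3\right)^{2}}{4} = 11 - \frac{9}{4} = \frac{35}{4} \approx 8.75$)
$\left(M + N\right)^{2} = \left(\frac{35}{4} - 27\right)^{2} = \left(- \frac{73}{4}\right)^{2} = \frac{5329}{16}$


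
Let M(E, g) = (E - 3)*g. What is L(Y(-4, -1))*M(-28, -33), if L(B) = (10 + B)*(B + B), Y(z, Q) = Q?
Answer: -18414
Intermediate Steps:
L(B) = 2*B*(10 + B) (L(B) = (10 + B)*(2*B) = 2*B*(10 + B))
M(E, g) = g*(-3 + E) (M(E, g) = (-3 + E)*g = g*(-3 + E))
L(Y(-4, -1))*M(-28, -33) = (2*(-1)*(10 - 1))*(-33*(-3 - 28)) = (2*(-1)*9)*(-33*(-31)) = -18*1023 = -18414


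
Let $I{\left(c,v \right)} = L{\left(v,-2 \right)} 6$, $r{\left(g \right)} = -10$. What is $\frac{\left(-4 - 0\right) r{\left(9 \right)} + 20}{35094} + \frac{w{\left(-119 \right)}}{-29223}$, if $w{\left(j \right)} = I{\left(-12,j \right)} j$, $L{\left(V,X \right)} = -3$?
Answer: $- \frac{79976}{1117159} \approx -0.071589$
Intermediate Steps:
$I{\left(c,v \right)} = -18$ ($I{\left(c,v \right)} = \left(-3\right) 6 = -18$)
$w{\left(j \right)} = - 18 j$
$\frac{\left(-4 - 0\right) r{\left(9 \right)} + 20}{35094} + \frac{w{\left(-119 \right)}}{-29223} = \frac{\left(-4 - 0\right) \left(-10\right) + 20}{35094} + \frac{\left(-18\right) \left(-119\right)}{-29223} = \left(\left(-4 + 0\right) \left(-10\right) + 20\right) \frac{1}{35094} + 2142 \left(- \frac{1}{29223}\right) = \left(\left(-4\right) \left(-10\right) + 20\right) \frac{1}{35094} - \frac{14}{191} = \left(40 + 20\right) \frac{1}{35094} - \frac{14}{191} = 60 \cdot \frac{1}{35094} - \frac{14}{191} = \frac{10}{5849} - \frac{14}{191} = - \frac{79976}{1117159}$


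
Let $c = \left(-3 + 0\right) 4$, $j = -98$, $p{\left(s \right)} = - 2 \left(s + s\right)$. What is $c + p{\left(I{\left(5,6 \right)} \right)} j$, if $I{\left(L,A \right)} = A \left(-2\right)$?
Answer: $-4716$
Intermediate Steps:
$I{\left(L,A \right)} = - 2 A$
$p{\left(s \right)} = - 4 s$ ($p{\left(s \right)} = - 2 \cdot 2 s = - 4 s$)
$c = -12$ ($c = \left(-3\right) 4 = -12$)
$c + p{\left(I{\left(5,6 \right)} \right)} j = -12 + - 4 \left(\left(-2\right) 6\right) \left(-98\right) = -12 + \left(-4\right) \left(-12\right) \left(-98\right) = -12 + 48 \left(-98\right) = -12 - 4704 = -4716$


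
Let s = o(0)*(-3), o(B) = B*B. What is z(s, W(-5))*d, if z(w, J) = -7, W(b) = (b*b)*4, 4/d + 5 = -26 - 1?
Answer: 7/8 ≈ 0.87500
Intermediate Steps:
o(B) = B**2
d = -1/8 (d = 4/(-5 + (-26 - 1)) = 4/(-5 - 27) = 4/(-32) = 4*(-1/32) = -1/8 ≈ -0.12500)
s = 0 (s = 0**2*(-3) = 0*(-3) = 0)
W(b) = 4*b**2 (W(b) = b**2*4 = 4*b**2)
z(s, W(-5))*d = -7*(-1/8) = 7/8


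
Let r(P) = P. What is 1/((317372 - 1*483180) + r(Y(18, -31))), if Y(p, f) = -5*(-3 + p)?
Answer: -1/165883 ≈ -6.0283e-6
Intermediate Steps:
Y(p, f) = 15 - 5*p
1/((317372 - 1*483180) + r(Y(18, -31))) = 1/((317372 - 1*483180) + (15 - 5*18)) = 1/((317372 - 483180) + (15 - 90)) = 1/(-165808 - 75) = 1/(-165883) = -1/165883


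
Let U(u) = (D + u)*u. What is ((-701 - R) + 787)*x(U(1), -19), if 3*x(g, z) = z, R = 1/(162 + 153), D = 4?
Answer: -514691/945 ≈ -544.65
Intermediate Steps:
U(u) = u*(4 + u) (U(u) = (4 + u)*u = u*(4 + u))
R = 1/315 ≈ 0.0031746
x(g, z) = z/3
((-701 - R) + 787)*x(U(1), -19) = ((-701 - 1*1/315) + 787)*((⅓)*(-19)) = ((-701 - 1/315) + 787)*(-19/3) = (-220816/315 + 787)*(-19/3) = (27089/315)*(-19/3) = -514691/945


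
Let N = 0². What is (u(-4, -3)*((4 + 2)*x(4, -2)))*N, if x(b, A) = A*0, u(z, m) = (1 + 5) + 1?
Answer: 0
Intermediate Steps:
u(z, m) = 7 (u(z, m) = 6 + 1 = 7)
x(b, A) = 0
N = 0
(u(-4, -3)*((4 + 2)*x(4, -2)))*N = (7*((4 + 2)*0))*0 = (7*(6*0))*0 = (7*0)*0 = 0*0 = 0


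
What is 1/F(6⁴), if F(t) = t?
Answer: 1/1296 ≈ 0.00077160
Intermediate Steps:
1/F(6⁴) = 1/(6⁴) = 1/1296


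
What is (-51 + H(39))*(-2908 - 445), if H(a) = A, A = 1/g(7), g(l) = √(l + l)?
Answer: 171003 - 479*√14/2 ≈ 1.7011e+5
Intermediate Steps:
g(l) = √2*√l (g(l) = √(2*l) = √2*√l)
A = √14/14 (A = 1/(√2*√7) = 1/(√14) = √14/14 ≈ 0.26726)
H(a) = √14/14
(-51 + H(39))*(-2908 - 445) = (-51 + √14/14)*(-2908 - 445) = (-51 + √14/14)*(-3353) = 171003 - 479*√14/2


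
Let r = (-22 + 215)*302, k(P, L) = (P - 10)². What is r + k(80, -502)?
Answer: 63186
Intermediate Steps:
k(P, L) = (-10 + P)²
r = 58286 (r = 193*302 = 58286)
r + k(80, -502) = 58286 + (-10 + 80)² = 58286 + 70² = 58286 + 4900 = 63186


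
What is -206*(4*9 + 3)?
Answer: -8034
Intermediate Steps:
-206*(4*9 + 3) = -206*(36 + 3) = -206*39 = -8034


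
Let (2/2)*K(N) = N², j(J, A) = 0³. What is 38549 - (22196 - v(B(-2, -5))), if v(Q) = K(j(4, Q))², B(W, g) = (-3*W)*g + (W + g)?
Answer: 16353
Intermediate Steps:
j(J, A) = 0
K(N) = N²
B(W, g) = W + g - 3*W*g (B(W, g) = -3*W*g + (W + g) = W + g - 3*W*g)
v(Q) = 0 (v(Q) = (0²)² = 0² = 0)
38549 - (22196 - v(B(-2, -5))) = 38549 - (22196 - 1*0) = 38549 - (22196 + 0) = 38549 - 1*22196 = 38549 - 22196 = 16353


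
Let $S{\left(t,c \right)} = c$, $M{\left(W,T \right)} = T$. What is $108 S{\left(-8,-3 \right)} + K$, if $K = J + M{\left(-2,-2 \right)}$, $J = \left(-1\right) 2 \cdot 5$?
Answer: $-336$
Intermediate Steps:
$J = -10$ ($J = \left(-2\right) 5 = -10$)
$K = -12$ ($K = -10 - 2 = -12$)
$108 S{\left(-8,-3 \right)} + K = 108 \left(-3\right) - 12 = -324 - 12 = -336$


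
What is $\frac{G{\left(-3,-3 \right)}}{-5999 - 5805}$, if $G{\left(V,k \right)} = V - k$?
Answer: $0$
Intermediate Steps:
$\frac{G{\left(-3,-3 \right)}}{-5999 - 5805} = \frac{-3 - -3}{-5999 - 5805} = \frac{-3 + 3}{-11804} = 0 \left(- \frac{1}{11804}\right) = 0$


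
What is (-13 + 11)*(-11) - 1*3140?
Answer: -3118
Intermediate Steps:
(-13 + 11)*(-11) - 1*3140 = -2*(-11) - 3140 = 22 - 3140 = -3118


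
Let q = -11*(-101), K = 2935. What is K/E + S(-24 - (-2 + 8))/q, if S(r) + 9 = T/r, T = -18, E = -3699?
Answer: -16459283/20547945 ≈ -0.80102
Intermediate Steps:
S(r) = -9 - 18/r
q = 1111
K/E + S(-24 - (-2 + 8))/q = 2935/(-3699) + (-9 - 18/(-24 - (-2 + 8)))/1111 = 2935*(-1/3699) + (-9 - 18/(-24 - 1*6))*(1/1111) = -2935/3699 + (-9 - 18/(-24 - 6))*(1/1111) = -2935/3699 + (-9 - 18/(-30))*(1/1111) = -2935/3699 + (-9 - 18*(-1/30))*(1/1111) = -2935/3699 + (-9 + ⅗)*(1/1111) = -2935/3699 - 42/5*1/1111 = -2935/3699 - 42/5555 = -16459283/20547945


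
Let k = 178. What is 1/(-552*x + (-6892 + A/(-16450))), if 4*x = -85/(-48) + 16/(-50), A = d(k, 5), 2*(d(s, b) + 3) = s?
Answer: -65800/466668091 ≈ -0.00014100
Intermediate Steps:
d(s, b) = -3 + s/2
A = 86 (A = -3 + (½)*178 = -3 + 89 = 86)
x = 1741/4800 (x = (-85/(-48) + 16/(-50))/4 = (-85*(-1/48) + 16*(-1/50))/4 = (85/48 - 8/25)/4 = (¼)*(1741/1200) = 1741/4800 ≈ 0.36271)
1/(-552*x + (-6892 + A/(-16450))) = 1/(-552*1741/4800 + (-6892 + 86/(-16450))) = 1/(-40043/200 + (-6892 + 86*(-1/16450))) = 1/(-40043/200 + (-6892 - 43/8225)) = 1/(-40043/200 - 56686743/8225) = 1/(-466668091/65800) = -65800/466668091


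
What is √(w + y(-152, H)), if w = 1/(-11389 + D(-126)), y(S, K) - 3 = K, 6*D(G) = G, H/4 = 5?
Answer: √2994314890/11410 ≈ 4.7958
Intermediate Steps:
H = 20 (H = 4*5 = 20)
D(G) = G/6
y(S, K) = 3 + K
w = -1/11410 (w = 1/(-11389 + (⅙)*(-126)) = 1/(-11389 - 21) = 1/(-11410) = -1/11410 ≈ -8.7642e-5)
√(w + y(-152, H)) = √(-1/11410 + (3 + 20)) = √(-1/11410 + 23) = √(262429/11410) = √2994314890/11410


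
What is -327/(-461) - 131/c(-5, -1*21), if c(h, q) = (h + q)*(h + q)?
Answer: 160661/311636 ≈ 0.51554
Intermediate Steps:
c(h, q) = (h + q)²
-327/(-461) - 131/c(-5, -1*21) = -327/(-461) - 131/(-5 - 1*21)² = -327*(-1/461) - 131/(-5 - 21)² = 327/461 - 131/((-26)²) = 327/461 - 131/676 = 160661/311636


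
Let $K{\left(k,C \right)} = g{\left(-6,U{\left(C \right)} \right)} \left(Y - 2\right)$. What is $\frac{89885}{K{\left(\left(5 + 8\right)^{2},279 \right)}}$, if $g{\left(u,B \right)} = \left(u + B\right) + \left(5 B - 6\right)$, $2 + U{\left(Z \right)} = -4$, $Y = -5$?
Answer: $\frac{89885}{336} \approx 267.51$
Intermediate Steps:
$U{\left(Z \right)} = -6$ ($U{\left(Z \right)} = -2 - 4 = -6$)
$g{\left(u,B \right)} = -6 + u + 6 B$ ($g{\left(u,B \right)} = \left(B + u\right) + \left(-6 + 5 B\right) = -6 + u + 6 B$)
$K{\left(k,C \right)} = 336$ ($K{\left(k,C \right)} = \left(-6 - 6 + 6 \left(-6\right)\right) \left(-5 - 2\right) = \left(-6 - 6 - 36\right) \left(-5 - 2\right) = \left(-48\right) \left(-7\right) = 336$)
$\frac{89885}{K{\left(\left(5 + 8\right)^{2},279 \right)}} = \frac{89885}{336}$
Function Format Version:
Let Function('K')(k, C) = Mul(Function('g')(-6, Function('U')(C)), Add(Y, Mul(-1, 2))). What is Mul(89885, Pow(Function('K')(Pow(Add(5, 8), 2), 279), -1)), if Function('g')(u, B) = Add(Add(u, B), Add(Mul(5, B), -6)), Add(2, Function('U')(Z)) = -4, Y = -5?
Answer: Rational(89885, 336) ≈ 267.51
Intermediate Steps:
Function('U')(Z) = -6 (Function('U')(Z) = Add(-2, -4) = -6)
Function('g')(u, B) = Add(-6, u, Mul(6, B)) (Function('g')(u, B) = Add(Add(B, u), Add(-6, Mul(5, B))) = Add(-6, u, Mul(6, B)))
Function('K')(k, C) = 336 (Function('K')(k, C) = Mul(Add(-6, -6, Mul(6, -6)), Add(-5, Mul(-1, 2))) = Mul(Add(-6, -6, -36), Add(-5, -2)) = Mul(-48, -7) = 336)
Mul(89885, Pow(Function('K')(Pow(Add(5, 8), 2), 279), -1)) = Mul(89885, Pow(336, -1)) = Mul(89885, Rational(1, 336)) = Rational(89885, 336)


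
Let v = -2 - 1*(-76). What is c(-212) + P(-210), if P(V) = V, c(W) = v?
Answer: -136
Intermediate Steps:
v = 74 (v = -2 + 76 = 74)
c(W) = 74
c(-212) + P(-210) = 74 - 210 = -136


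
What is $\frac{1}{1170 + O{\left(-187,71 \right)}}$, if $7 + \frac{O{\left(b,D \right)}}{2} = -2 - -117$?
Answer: $\frac{1}{1386} \approx 0.0007215$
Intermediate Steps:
$O{\left(b,D \right)} = 216$ ($O{\left(b,D \right)} = -14 + 2 \left(-2 - -117\right) = -14 + 2 \left(-2 + 117\right) = -14 + 2 \cdot 115 = -14 + 230 = 216$)
$\frac{1}{1170 + O{\left(-187,71 \right)}} = \frac{1}{1170 + 216} = \frac{1}{1386}$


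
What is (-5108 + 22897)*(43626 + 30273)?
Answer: 1314589311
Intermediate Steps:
(-5108 + 22897)*(43626 + 30273) = 17789*73899 = 1314589311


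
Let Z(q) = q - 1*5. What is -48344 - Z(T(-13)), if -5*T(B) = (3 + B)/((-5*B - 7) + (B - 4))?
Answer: -1981901/41 ≈ -48339.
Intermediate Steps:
T(B) = -(3 + B)/(5*(-11 - 4*B)) (T(B) = -(3 + B)/(5*((-5*B - 7) + (B - 4))) = -(3 + B)/(5*((-7 - 5*B) + (-4 + B))) = -(3 + B)/(5*(-11 - 4*B)))
Z(q) = -5 + q (Z(q) = q - 5 = -5 + q)
-48344 - Z(T(-13)) = -48344 - (-5 + (3 - 13)/(5*(11 + 4*(-13)))) = -48344 - (-5 + (⅕)*(-10)/(11 - 52)) = -48344 - (-5 + (⅕)*(-10)/(-41)) = -48344 - (-5 + (⅕)*(-1/41)*(-10)) = -48344 - (-5 + 2/41) = -48344 - 1*(-203/41) = -48344 + 203/41 = -1981901/41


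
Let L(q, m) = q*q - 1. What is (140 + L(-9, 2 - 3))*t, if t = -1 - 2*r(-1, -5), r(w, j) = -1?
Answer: 220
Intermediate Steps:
L(q, m) = -1 + q**2 (L(q, m) = q**2 - 1 = -1 + q**2)
t = 1 (t = -1 - 2*(-1) = -1 + 2 = 1)
(140 + L(-9, 2 - 3))*t = (140 + (-1 + (-9)**2))*1 = (140 + (-1 + 81))*1 = (140 + 80)*1 = 220*1 = 220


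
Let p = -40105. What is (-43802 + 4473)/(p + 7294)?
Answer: 39329/32811 ≈ 1.1987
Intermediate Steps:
(-43802 + 4473)/(p + 7294) = (-43802 + 4473)/(-40105 + 7294) = -39329/(-32811) = -39329*(-1/32811) = 39329/32811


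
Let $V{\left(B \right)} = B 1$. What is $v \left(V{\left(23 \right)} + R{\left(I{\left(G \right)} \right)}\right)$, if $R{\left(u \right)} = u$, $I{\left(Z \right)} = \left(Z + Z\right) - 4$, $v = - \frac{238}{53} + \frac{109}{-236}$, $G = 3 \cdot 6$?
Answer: $- \frac{3406975}{12508} \approx -272.38$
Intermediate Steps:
$V{\left(B \right)} = B$
$G = 18$
$v = - \frac{61945}{12508}$ ($v = \left(-238\right) \frac{1}{53} + 109 \left(- \frac{1}{236}\right) = - \frac{238}{53} - \frac{109}{236} = - \frac{61945}{12508} \approx -4.9524$)
$I{\left(Z \right)} = -4 + 2 Z$ ($I{\left(Z \right)} = 2 Z - 4 = -4 + 2 Z$)
$v \left(V{\left(23 \right)} + R{\left(I{\left(G \right)} \right)}\right) = - \frac{61945 \left(23 + \left(-4 + 2 \cdot 18\right)\right)}{12508} = - \frac{61945 \left(23 + \left(-4 + 36\right)\right)}{12508} = - \frac{61945 \left(23 + 32\right)}{12508} = \left(- \frac{61945}{12508}\right) 55 = - \frac{3406975}{12508}$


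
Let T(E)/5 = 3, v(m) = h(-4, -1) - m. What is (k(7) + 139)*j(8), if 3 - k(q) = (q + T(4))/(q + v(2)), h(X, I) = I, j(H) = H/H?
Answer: 273/2 ≈ 136.50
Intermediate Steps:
j(H) = 1
v(m) = -1 - m
T(E) = 15 (T(E) = 5*3 = 15)
k(q) = 3 - (15 + q)/(-3 + q) (k(q) = 3 - (q + 15)/(q + (-1 - 1*2)) = 3 - (15 + q)/(q + (-1 - 2)) = 3 - (15 + q)/(q - 3) = 3 - (15 + q)/(-3 + q))
(k(7) + 139)*j(8) = (2*(-12 + 7)/(-3 + 7) + 139)*1 = (2*(-5)/4 + 139)*1 = (2*(¼)*(-5) + 139)*1 = (-5/2 + 139)*1 = (273/2)*1 = 273/2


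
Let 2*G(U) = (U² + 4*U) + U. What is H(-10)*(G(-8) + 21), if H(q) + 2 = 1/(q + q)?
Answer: -1353/20 ≈ -67.650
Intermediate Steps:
H(q) = -2 + 1/(2*q) (H(q) = -2 + 1/(q + q) = -2 + 1/(2*q))
G(U) = U²/2 + 5*U/2 (G(U) = ((U² + 4*U) + U)/2 = (U² + 5*U)/2 = U²/2 + 5*U/2)
H(-10)*(G(-8) + 21) = (-2 + (½)/(-10))*((½)*(-8)*(5 - 8) + 21) = (-2 + (½)*(-⅒))*((½)*(-8)*(-3) + 21) = (-2 - 1/20)*(12 + 21) = -41/20*33 = -1353/20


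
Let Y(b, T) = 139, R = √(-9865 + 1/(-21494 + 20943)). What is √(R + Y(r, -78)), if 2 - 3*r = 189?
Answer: √(42200539 + 2204*I*√187189026)/551 ≈ 12.447 + 3.9899*I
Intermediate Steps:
r = -187/3 (r = ⅔ - ⅓*189 = ⅔ - 63 = -187/3 ≈ -62.333)
R = 4*I*√187189026/551 (R = √(-9865 + 1/(-551)) = √(-9865 - 1/551) = √(-5435616/551) = 4*I*√187189026/551 ≈ 99.323*I)
√(R + Y(r, -78)) = √(4*I*√187189026/551 + 139) = √(139 + 4*I*√187189026/551)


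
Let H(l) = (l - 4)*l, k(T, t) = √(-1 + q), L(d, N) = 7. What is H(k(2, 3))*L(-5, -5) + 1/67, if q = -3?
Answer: -1875/67 - 56*I ≈ -27.985 - 56.0*I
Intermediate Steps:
k(T, t) = 2*I (k(T, t) = √(-1 - 3) = √(-4) = 2*I)
H(l) = l*(-4 + l) (H(l) = (-4 + l)*l = l*(-4 + l))
H(k(2, 3))*L(-5, -5) + 1/67 = ((2*I)*(-4 + 2*I))*7 + 1/67 = (2*I*(-4 + 2*I))*7 + 1/67 = 14*I*(-4 + 2*I) + 1/67 = 1/67 + 14*I*(-4 + 2*I)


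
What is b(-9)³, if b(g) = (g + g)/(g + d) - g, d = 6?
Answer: 3375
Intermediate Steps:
b(g) = -g + 2*g/(6 + g) (b(g) = (g + g)/(g + 6) - g = (2*g)/(6 + g) - g = 2*g/(6 + g) - g = -g + 2*g/(6 + g))
b(-9)³ = (-1*(-9)*(4 - 9)/(6 - 9))³ = (-1*(-9)*(-5)/(-3))³ = (-1*(-9)*(-⅓)*(-5))³ = 15³ = 3375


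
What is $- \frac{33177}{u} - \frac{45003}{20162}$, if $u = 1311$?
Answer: $- \frac{242637869}{8810794} \approx -27.539$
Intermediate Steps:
$- \frac{33177}{u} - \frac{45003}{20162} = - \frac{33177}{1311} - \frac{45003}{20162} = \left(-33177\right) \frac{1}{1311} - \frac{45003}{20162} = - \frac{11059}{437} - \frac{45003}{20162} = - \frac{242637869}{8810794}$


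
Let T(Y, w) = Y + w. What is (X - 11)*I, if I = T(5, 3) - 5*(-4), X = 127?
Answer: 3248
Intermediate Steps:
I = 28 (I = (5 + 3) - 5*(-4) = 8 + 20 = 28)
(X - 11)*I = (127 - 11)*28 = 116*28 = 3248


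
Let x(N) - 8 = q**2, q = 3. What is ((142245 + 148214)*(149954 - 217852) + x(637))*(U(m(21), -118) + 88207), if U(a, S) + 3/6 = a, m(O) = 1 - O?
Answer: -3478355140306545/2 ≈ -1.7392e+15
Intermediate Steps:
x(N) = 17 (x(N) = 8 + 3**2 = 8 + 9 = 17)
U(a, S) = -1/2 + a
((142245 + 148214)*(149954 - 217852) + x(637))*(U(m(21), -118) + 88207) = ((142245 + 148214)*(149954 - 217852) + 17)*((-1/2 + (1 - 1*21)) + 88207) = (290459*(-67898) + 17)*((-1/2 + (1 - 21)) + 88207) = (-19721585182 + 17)*((-1/2 - 20) + 88207) = -19721585165*(-41/2 + 88207) = -19721585165*176373/2 = -3478355140306545/2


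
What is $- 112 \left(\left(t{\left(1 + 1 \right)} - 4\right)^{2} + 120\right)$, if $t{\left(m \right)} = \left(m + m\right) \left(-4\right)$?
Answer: $-58240$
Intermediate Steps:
$t{\left(m \right)} = - 8 m$ ($t{\left(m \right)} = 2 m \left(-4\right) = - 8 m$)
$- 112 \left(\left(t{\left(1 + 1 \right)} - 4\right)^{2} + 120\right) = - 112 \left(\left(- 8 \left(1 + 1\right) - 4\right)^{2} + 120\right) = - 112 \left(\left(\left(-8\right) 2 - 4\right)^{2} + 120\right) = - 112 \left(\left(-16 - 4\right)^{2} + 120\right) = - 112 \left(\left(-20\right)^{2} + 120\right) = - 112 \left(400 + 120\right) = \left(-112\right) 520 = -58240$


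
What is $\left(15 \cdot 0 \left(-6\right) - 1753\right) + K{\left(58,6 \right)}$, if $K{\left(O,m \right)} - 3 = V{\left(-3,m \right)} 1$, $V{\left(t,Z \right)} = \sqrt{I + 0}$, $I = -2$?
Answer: $-1750 + i \sqrt{2} \approx -1750.0 + 1.4142 i$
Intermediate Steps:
$V{\left(t,Z \right)} = i \sqrt{2}$ ($V{\left(t,Z \right)} = \sqrt{-2 + 0} = \sqrt{-2} = i \sqrt{2}$)
$K{\left(O,m \right)} = 3 + i \sqrt{2}$ ($K{\left(O,m \right)} = 3 + i \sqrt{2} \cdot 1 = 3 + i \sqrt{2}$)
$\left(15 \cdot 0 \left(-6\right) - 1753\right) + K{\left(58,6 \right)} = \left(15 \cdot 0 \left(-6\right) - 1753\right) + \left(3 + i \sqrt{2}\right) = \left(0 \left(-6\right) - 1753\right) + \left(3 + i \sqrt{2}\right) = \left(0 - 1753\right) + \left(3 + i \sqrt{2}\right) = -1753 + \left(3 + i \sqrt{2}\right) = -1750 + i \sqrt{2}$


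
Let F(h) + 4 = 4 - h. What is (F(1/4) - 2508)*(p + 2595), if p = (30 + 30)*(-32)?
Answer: -6772275/4 ≈ -1.6931e+6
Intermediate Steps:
F(h) = -h (F(h) = -4 + (4 - h) = -h)
p = -1920 (p = 60*(-32) = -1920)
(F(1/4) - 2508)*(p + 2595) = (-1/4 - 2508)*(-1920 + 2595) = (-1*¼ - 2508)*675 = (-¼ - 2508)*675 = -10033/4*675 = -6772275/4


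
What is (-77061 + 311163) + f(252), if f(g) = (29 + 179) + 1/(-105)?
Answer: 24602549/105 ≈ 2.3431e+5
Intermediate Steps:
f(g) = 21839/105 (f(g) = 208 - 1/105 = 21839/105)
(-77061 + 311163) + f(252) = (-77061 + 311163) + 21839/105 = 234102 + 21839/105 = 24602549/105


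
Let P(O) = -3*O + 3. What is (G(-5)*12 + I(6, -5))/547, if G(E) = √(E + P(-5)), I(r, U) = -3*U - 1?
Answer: 14/547 + 12*√13/547 ≈ 0.10469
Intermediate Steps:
I(r, U) = -1 - 3*U
P(O) = 3 - 3*O
G(E) = √(18 + E) (G(E) = √(E + (3 - 3*(-5))) = √(E + (3 + 15)) = √(E + 18) = √(18 + E))
(G(-5)*12 + I(6, -5))/547 = (√(18 - 5)*12 + (-1 - 3*(-5)))/547 = (√13*12 + (-1 + 15))*(1/547) = (12*√13 + 14)*(1/547) = (14 + 12*√13)*(1/547) = 14/547 + 12*√13/547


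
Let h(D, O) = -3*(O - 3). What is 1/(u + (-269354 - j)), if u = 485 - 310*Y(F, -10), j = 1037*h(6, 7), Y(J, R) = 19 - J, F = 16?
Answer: -1/257355 ≈ -3.8857e-6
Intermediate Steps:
h(D, O) = 9 - 3*O (h(D, O) = -3*(-3 + O) = 9 - 3*O)
j = -12444 (j = 1037*(9 - 3*7) = 1037*(9 - 21) = 1037*(-12) = -12444)
u = -445 (u = 485 - 310*(19 - 1*16) = 485 - 310*(19 - 16) = 485 - 310*3 = 485 - 930 = -445)
1/(u + (-269354 - j)) = 1/(-445 + (-269354 - 1*(-12444))) = 1/(-445 + (-269354 + 12444)) = 1/(-445 - 256910) = 1/(-257355) = -1/257355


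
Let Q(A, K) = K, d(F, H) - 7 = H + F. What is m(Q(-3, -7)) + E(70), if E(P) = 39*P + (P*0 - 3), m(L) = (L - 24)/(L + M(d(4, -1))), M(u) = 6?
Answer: 2758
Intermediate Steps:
d(F, H) = 7 + F + H (d(F, H) = 7 + (H + F) = 7 + (F + H) = 7 + F + H)
m(L) = (-24 + L)/(6 + L) (m(L) = (L - 24)/(L + 6) = (-24 + L)/(6 + L))
E(P) = -3 + 39*P (E(P) = 39*P + (0 - 3) = 39*P - 3 = -3 + 39*P)
m(Q(-3, -7)) + E(70) = (-24 - 7)/(6 - 7) + (-3 + 39*70) = -31/(-1) + (-3 + 2730) = -1*(-31) + 2727 = 31 + 2727 = 2758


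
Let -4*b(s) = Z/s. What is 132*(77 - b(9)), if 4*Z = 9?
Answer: 40689/4 ≈ 10172.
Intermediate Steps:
Z = 9/4 (Z = (1/4)*9 = 9/4 ≈ 2.2500)
b(s) = -9/(16*s)
132*(77 - b(9)) = 132*(77 - (-9)/(16*9)) = 132*(77 - 1*(-1/16)) = 132*(77 + 1/16) = 132*(1233/16) = 40689/4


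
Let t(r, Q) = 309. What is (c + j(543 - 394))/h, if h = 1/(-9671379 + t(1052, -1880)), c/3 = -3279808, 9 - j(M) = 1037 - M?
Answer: 95166259134210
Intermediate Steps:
j(M) = -1028 + M (j(M) = 9 - (1037 - M) = 9 + (-1037 + M) = -1028 + M)
c = -9839424 (c = 3*(-3279808) = -9839424)
h = -1/9671070 (h = 1/(-9671379 + 309) = 1/(-9671070) = -1/9671070 ≈ -1.0340e-7)
(c + j(543 - 394))/h = (-9839424 + (-1028 + (543 - 394)))/(-1/9671070) = (-9839424 + (-1028 + 149))*(-9671070) = (-9839424 - 879)*(-9671070) = -9840303*(-9671070) = 95166259134210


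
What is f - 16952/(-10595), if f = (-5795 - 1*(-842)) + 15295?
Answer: 51718/5 ≈ 10344.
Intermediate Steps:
f = 10342 (f = (-5795 + 842) + 15295 = -4953 + 15295 = 10342)
f - 16952/(-10595) = 10342 - 16952/(-10595) = 10342 - 16952*(-1/10595) = 10342 + 8/5 = 51718/5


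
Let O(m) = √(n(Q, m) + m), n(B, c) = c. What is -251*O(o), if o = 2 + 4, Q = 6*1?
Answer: -502*√3 ≈ -869.49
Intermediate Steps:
Q = 6
o = 6
O(m) = √2*√m (O(m) = √(m + m) = √(2*m) = √2*√m)
-251*O(o) = -251*√2*√6 = -502*√3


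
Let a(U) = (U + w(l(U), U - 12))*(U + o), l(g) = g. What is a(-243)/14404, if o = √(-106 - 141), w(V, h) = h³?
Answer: 2014666587/7202 - 8290809*I*√247/7202 ≈ 2.7974e+5 - 18092.0*I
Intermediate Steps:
o = I*√247 (o = √(-247) = I*√247 ≈ 15.716*I)
a(U) = (U + (-12 + U)³)*(U + I*√247) (a(U) = (U + (U - 12)³)*(U + I*√247) = (U + (-12 + U)³)*(U + I*√247))
a(-243)/14404 = ((-243)² - 243*(-12 - 243)³ + I*(-243)*√247 + I*√247*(-12 - 243)³)/14404 = (59049 - 243*(-255)³ - 243*I*√247 + I*√247*(-255)³)*(1/14404) = (59049 - 243*(-16581375) - 243*I*√247 + I*√247*(-16581375))*(1/14404) = (59049 + 4029274125 - 243*I*√247 - 16581375*I*√247)*(1/14404) = (4029333174 - 16581618*I*√247)*(1/14404) = 2014666587/7202 - 8290809*I*√247/7202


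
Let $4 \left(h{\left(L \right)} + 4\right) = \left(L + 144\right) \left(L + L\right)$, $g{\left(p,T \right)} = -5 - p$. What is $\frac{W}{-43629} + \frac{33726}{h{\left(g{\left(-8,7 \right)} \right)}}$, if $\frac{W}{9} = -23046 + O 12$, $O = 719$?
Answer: $\frac{999683418}{6297119} \approx 158.75$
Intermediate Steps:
$h{\left(L \right)} = -4 + \frac{L \left(144 + L\right)}{2}$ ($h{\left(L \right)} = -4 + \frac{\left(L + 144\right) \left(L + L\right)}{4} = -4 + \frac{\left(144 + L\right) 2 L}{4} = -4 + \frac{2 L \left(144 + L\right)}{4} = -4 + \frac{L \left(144 + L\right)}{2}$)
$W = -129762$ ($W = 9 \left(-23046 + 719 \cdot 12\right) = 9 \left(-23046 + 8628\right) = 9 \left(-14418\right) = -129762$)
$\frac{W}{-43629} + \frac{33726}{h{\left(g{\left(-8,7 \right)} \right)}} = - \frac{129762}{-43629} + \frac{33726}{-4 + \frac{\left(-5 - -8\right)^{2}}{2} + 72 \left(-5 - -8\right)} = \left(-129762\right) \left(- \frac{1}{43629}\right) + \frac{33726}{-4 + \frac{\left(-5 + 8\right)^{2}}{2} + 72 \left(-5 + 8\right)} = \frac{43254}{14543} + \frac{33726}{-4 + \frac{3^{2}}{2} + 72 \cdot 3} = \frac{43254}{14543} + \frac{33726}{-4 + \frac{1}{2} \cdot 9 + 216} = \frac{43254}{14543} + \frac{33726}{-4 + \frac{9}{2} + 216} = \frac{43254}{14543} + \frac{33726}{\frac{433}{2}} = \frac{43254}{14543} + 33726 \cdot \frac{2}{433} = \frac{43254}{14543} + \frac{67452}{433} = \frac{999683418}{6297119}$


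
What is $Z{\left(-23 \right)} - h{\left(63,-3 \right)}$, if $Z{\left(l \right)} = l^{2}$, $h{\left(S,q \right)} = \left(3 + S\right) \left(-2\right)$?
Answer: $661$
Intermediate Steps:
$h{\left(S,q \right)} = -6 - 2 S$
$Z{\left(-23 \right)} - h{\left(63,-3 \right)} = \left(-23\right)^{2} - \left(-6 - 126\right) = 529 - \left(-6 - 126\right) = 529 - -132 = 529 + 132 = 661$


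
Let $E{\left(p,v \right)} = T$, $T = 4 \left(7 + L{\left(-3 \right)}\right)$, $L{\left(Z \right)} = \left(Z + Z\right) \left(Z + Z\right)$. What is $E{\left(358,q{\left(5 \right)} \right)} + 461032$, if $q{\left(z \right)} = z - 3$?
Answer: $461204$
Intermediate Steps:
$q{\left(z \right)} = -3 + z$
$L{\left(Z \right)} = 4 Z^{2}$ ($L{\left(Z \right)} = 2 Z 2 Z = 4 Z^{2}$)
$T = 172$ ($T = 4 \left(7 + 4 \left(-3\right)^{2}\right) = 4 \left(7 + 4 \cdot 9\right) = 4 \left(7 + 36\right) = 4 \cdot 43 = 172$)
$E{\left(p,v \right)} = 172$
$E{\left(358,q{\left(5 \right)} \right)} + 461032 = 172 + 461032 = 461204$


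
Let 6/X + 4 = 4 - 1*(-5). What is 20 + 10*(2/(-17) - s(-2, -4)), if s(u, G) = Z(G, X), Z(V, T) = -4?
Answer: 1000/17 ≈ 58.824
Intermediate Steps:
X = 6/5 (X = 6/(-4 + (4 - 1*(-5))) = 6/(-4 + (4 + 5)) = 6/(-4 + 9) = 6/5 ≈ 1.2000)
s(u, G) = -4
20 + 10*(2/(-17) - s(-2, -4)) = 20 + 10*(2/(-17) - 1*(-4)) = 20 + 10*(2*(-1/17) + 4) = 20 + 10*(-2/17 + 4) = 20 + 10*(66/17) = 20 + 660/17 = 1000/17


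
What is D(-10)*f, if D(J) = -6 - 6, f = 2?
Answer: -24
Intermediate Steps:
D(J) = -12
D(-10)*f = -12*2 = -24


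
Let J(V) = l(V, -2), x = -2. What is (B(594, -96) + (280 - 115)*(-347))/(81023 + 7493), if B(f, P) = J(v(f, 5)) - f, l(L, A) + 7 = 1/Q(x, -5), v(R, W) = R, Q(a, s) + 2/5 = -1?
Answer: -404997/619612 ≈ -0.65363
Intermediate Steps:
Q(a, s) = -7/5 (Q(a, s) = -⅖ - 1 = -7/5)
l(L, A) = -54/7 (l(L, A) = -7 + 1/(-7/5) = -7 - 5/7 = -54/7)
J(V) = -54/7
B(f, P) = -54/7 - f
(B(594, -96) + (280 - 115)*(-347))/(81023 + 7493) = ((-54/7 - 1*594) + (280 - 115)*(-347))/(81023 + 7493) = ((-54/7 - 594) + 165*(-347))/88516 = (-4212/7 - 57255)*(1/88516) = -404997/7*1/88516 = -404997/619612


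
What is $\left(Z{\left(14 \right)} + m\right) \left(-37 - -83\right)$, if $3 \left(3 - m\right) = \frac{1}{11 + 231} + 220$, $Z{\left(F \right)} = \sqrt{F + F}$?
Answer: $- \frac{391483}{121} + 92 \sqrt{7} \approx -2992.0$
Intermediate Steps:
$Z{\left(F \right)} = \sqrt{2} \sqrt{F}$ ($Z{\left(F \right)} = \sqrt{2 F} = \sqrt{2} \sqrt{F}$)
$m = - \frac{17021}{242}$ ($m = 3 - \frac{\frac{1}{11 + 231} + 220}{3} = 3 - \frac{\frac{1}{242} + 220}{3} = 3 - \frac{17747}{242} = - \frac{17021}{242} \approx -70.335$)
$\left(Z{\left(14 \right)} + m\right) \left(-37 - -83\right) = \left(\sqrt{2} \sqrt{14} - \frac{17021}{242}\right) \left(-37 - -83\right) = \left(2 \sqrt{7} - \frac{17021}{242}\right) \left(-37 + 83\right) = \left(- \frac{17021}{242} + 2 \sqrt{7}\right) 46 = - \frac{391483}{121} + 92 \sqrt{7}$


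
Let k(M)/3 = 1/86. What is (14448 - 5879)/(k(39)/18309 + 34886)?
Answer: 4497508202/18310196189 ≈ 0.24563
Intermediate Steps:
k(M) = 3/86
(14448 - 5879)/(k(39)/18309 + 34886) = (14448 - 5879)/((3/86)/18309 + 34886) = 8569/((3/86)*(1/18309) + 34886) = 8569/(1/524858 + 34886) = 8569/(18310196189/524858) = 8569*(524858/18310196189) = 4497508202/18310196189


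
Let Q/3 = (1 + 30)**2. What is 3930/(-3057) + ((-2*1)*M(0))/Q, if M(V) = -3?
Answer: -1256872/979259 ≈ -1.2835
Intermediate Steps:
Q = 2883 (Q = 3*(1 + 30)**2 = 3*31**2 = 3*961 = 2883)
3930/(-3057) + ((-2*1)*M(0))/Q = 3930/(-3057) + (-2*1*(-3))/2883 = 3930*(-1/3057) - 2*(-3)*(1/2883) = -1310/1019 + 6*(1/2883) = -1310/1019 + 2/961 = -1256872/979259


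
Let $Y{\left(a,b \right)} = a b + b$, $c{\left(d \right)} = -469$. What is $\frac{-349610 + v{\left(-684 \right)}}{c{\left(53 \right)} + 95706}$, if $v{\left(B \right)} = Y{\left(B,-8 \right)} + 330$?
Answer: $- \frac{343816}{95237} \approx -3.6101$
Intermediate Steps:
$Y{\left(a,b \right)} = b + a b$
$v{\left(B \right)} = 322 - 8 B$ ($v{\left(B \right)} = - 8 \left(1 + B\right) + 330 = \left(-8 - 8 B\right) + 330 = 322 - 8 B$)
$\frac{-349610 + v{\left(-684 \right)}}{c{\left(53 \right)} + 95706} = \frac{-349610 + \left(322 - -5472\right)}{-469 + 95706} = \frac{-349610 + \left(322 + 5472\right)}{95237} = \left(-349610 + 5794\right) \frac{1}{95237} = \left(-343816\right) \frac{1}{95237} = - \frac{343816}{95237}$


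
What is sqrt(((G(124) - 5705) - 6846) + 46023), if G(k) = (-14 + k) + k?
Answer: sqrt(33706) ≈ 183.59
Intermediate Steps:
G(k) = -14 + 2*k
sqrt(((G(124) - 5705) - 6846) + 46023) = sqrt((((-14 + 2*124) - 5705) - 6846) + 46023) = sqrt((((-14 + 248) - 5705) - 6846) + 46023) = sqrt(((234 - 5705) - 6846) + 46023) = sqrt((-5471 - 6846) + 46023) = sqrt(-12317 + 46023) = sqrt(33706)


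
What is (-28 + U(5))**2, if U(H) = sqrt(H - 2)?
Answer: (28 - sqrt(3))**2 ≈ 690.00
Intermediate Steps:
U(H) = sqrt(-2 + H)
(-28 + U(5))**2 = (-28 + sqrt(-2 + 5))**2 = (-28 + sqrt(3))**2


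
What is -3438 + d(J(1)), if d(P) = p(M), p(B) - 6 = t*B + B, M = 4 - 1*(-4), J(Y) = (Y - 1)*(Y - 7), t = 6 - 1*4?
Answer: -3408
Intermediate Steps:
t = 2 (t = 6 - 4 = 2)
J(Y) = (-1 + Y)*(-7 + Y)
M = 8 (M = 4 + 4 = 8)
p(B) = 6 + 3*B (p(B) = 6 + (2*B + B) = 6 + 3*B)
d(P) = 30 (d(P) = 6 + 3*8 = 6 + 24 = 30)
-3438 + d(J(1)) = -3438 + 30 = -3408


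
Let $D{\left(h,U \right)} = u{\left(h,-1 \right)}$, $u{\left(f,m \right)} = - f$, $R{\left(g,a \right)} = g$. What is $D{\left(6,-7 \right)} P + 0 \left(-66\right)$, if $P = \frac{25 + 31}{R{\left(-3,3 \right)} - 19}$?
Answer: $\frac{168}{11} \approx 15.273$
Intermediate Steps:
$D{\left(h,U \right)} = - h$
$P = - \frac{28}{11}$ ($P = \frac{25 + 31}{-3 - 19} = \frac{56}{-22} = 56 \left(- \frac{1}{22}\right) = - \frac{28}{11} \approx -2.5455$)
$D{\left(6,-7 \right)} P + 0 \left(-66\right) = \left(-1\right) 6 \left(- \frac{28}{11}\right) + 0 \left(-66\right) = \left(-6\right) \left(- \frac{28}{11}\right) + 0 = \frac{168}{11} + 0 = \frac{168}{11}$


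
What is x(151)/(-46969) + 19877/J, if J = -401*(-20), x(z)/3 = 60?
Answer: 932159213/376691380 ≈ 2.4746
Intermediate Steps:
x(z) = 180 (x(z) = 3*60 = 180)
J = 8020
x(151)/(-46969) + 19877/J = 180/(-46969) + 19877/8020 = 180*(-1/46969) + 19877*(1/8020) = -180/46969 + 19877/8020 = 932159213/376691380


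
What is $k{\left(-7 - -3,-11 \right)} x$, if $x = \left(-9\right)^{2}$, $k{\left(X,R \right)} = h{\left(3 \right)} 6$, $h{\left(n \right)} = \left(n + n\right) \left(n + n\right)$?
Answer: $17496$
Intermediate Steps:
$h{\left(n \right)} = 4 n^{2}$ ($h{\left(n \right)} = 2 n 2 n = 4 n^{2}$)
$k{\left(X,R \right)} = 216$ ($k{\left(X,R \right)} = 4 \cdot 3^{2} \cdot 6 = 4 \cdot 9 \cdot 6 = 36 \cdot 6 = 216$)
$x = 81$
$k{\left(-7 - -3,-11 \right)} x = 216 \cdot 81 = 17496$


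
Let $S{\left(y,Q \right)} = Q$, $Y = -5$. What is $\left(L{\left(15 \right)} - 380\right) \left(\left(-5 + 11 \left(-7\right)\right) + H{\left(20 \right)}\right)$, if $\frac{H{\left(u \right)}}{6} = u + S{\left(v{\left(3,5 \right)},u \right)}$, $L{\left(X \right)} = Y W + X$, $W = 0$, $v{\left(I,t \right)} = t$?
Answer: $-57670$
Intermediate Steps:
$L{\left(X \right)} = X$ ($L{\left(X \right)} = \left(-5\right) 0 + X = 0 + X = X$)
$H{\left(u \right)} = 12 u$ ($H{\left(u \right)} = 6 \left(u + u\right) = 6 \cdot 2 u = 12 u$)
$\left(L{\left(15 \right)} - 380\right) \left(\left(-5 + 11 \left(-7\right)\right) + H{\left(20 \right)}\right) = \left(15 - 380\right) \left(\left(-5 + 11 \left(-7\right)\right) + 12 \cdot 20\right) = - 365 \left(\left(-5 - 77\right) + 240\right) = - 365 \left(-82 + 240\right) = \left(-365\right) 158 = -57670$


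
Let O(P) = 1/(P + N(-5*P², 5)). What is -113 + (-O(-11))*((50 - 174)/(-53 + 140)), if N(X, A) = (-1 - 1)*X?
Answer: -11787245/104313 ≈ -113.00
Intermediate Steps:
N(X, A) = -2*X
O(P) = 1/(P + 10*P²) (O(P) = 1/(P - (-10)*P²) = 1/(P + 10*P²))
-113 + (-O(-11))*((50 - 174)/(-53 + 140)) = -113 + (-1/((-11)*(1 + 10*(-11))))*((50 - 174)/(-53 + 140)) = -113 + (-(-1)/(11*(1 - 110)))*(-124/87) = -113 + (-(-1)/(11*(-109)))*(-124*1/87) = -113 - (-1)*(-1)/(11*109)*(-124/87) = -113 - 1*1/1199*(-124/87) = -113 - 1/1199*(-124/87) = -113 + 124/104313 = -11787245/104313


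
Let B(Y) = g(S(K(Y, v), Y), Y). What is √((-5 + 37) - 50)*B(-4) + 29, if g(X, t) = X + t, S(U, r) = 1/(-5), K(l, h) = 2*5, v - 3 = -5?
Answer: 29 - 63*I*√2/5 ≈ 29.0 - 17.819*I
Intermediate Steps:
v = -2 (v = 3 - 5 = -2)
K(l, h) = 10
S(U, r) = -⅕
B(Y) = -⅕ + Y
√((-5 + 37) - 50)*B(-4) + 29 = √((-5 + 37) - 50)*(-⅕ - 4) + 29 = √(32 - 50)*(-21/5) + 29 = √(-18)*(-21/5) + 29 = (3*I*√2)*(-21/5) + 29 = -63*I*√2/5 + 29 = 29 - 63*I*√2/5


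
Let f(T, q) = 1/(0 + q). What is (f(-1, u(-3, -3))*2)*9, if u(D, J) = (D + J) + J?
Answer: -2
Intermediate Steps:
u(D, J) = D + 2*J
f(T, q) = 1/q
(f(-1, u(-3, -3))*2)*9 = (2/(-3 + 2*(-3)))*9 = (2/(-3 - 6))*9 = (2/(-9))*9 = -⅑*2*9 = -2/9*9 = -2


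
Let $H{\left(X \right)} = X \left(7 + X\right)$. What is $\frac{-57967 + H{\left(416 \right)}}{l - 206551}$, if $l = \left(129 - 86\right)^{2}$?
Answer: $- \frac{377}{654} \approx -0.57645$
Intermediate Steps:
$l = 1849$ ($l = 43^{2} = 1849$)
$\frac{-57967 + H{\left(416 \right)}}{l - 206551} = \frac{-57967 + 416 \left(7 + 416\right)}{1849 - 206551} = \frac{-57967 + 416 \cdot 423}{-204702} = \left(-57967 + 175968\right) \left(- \frac{1}{204702}\right) = 118001 \left(- \frac{1}{204702}\right) = - \frac{377}{654}$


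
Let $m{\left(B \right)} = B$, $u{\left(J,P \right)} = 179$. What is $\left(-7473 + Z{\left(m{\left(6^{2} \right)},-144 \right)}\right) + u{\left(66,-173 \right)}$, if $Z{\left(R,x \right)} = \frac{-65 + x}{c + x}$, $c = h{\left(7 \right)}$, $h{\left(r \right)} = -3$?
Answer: $- \frac{1072009}{147} \approx -7292.6$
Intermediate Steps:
$c = -3$
$Z{\left(R,x \right)} = \frac{-65 + x}{-3 + x}$
$\left(-7473 + Z{\left(m{\left(6^{2} \right)},-144 \right)}\right) + u{\left(66,-173 \right)} = \left(-7473 + \frac{-65 - 144}{-3 - 144}\right) + 179 = \left(-7473 + \frac{1}{-147} \left(-209\right)\right) + 179 = \left(-7473 - - \frac{209}{147}\right) + 179 = \left(-7473 + \frac{209}{147}\right) + 179 = - \frac{1098322}{147} + 179 = - \frac{1072009}{147}$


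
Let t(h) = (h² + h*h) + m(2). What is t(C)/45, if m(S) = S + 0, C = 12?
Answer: 58/9 ≈ 6.4444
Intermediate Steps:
m(S) = S
t(h) = 2 + 2*h² (t(h) = (h² + h*h) + 2 = (h² + h²) + 2 = 2*h² + 2 = 2 + 2*h²)
t(C)/45 = (2 + 2*12²)/45 = (2 + 2*144)*(1/45) = (2 + 288)*(1/45) = 290*(1/45) = 58/9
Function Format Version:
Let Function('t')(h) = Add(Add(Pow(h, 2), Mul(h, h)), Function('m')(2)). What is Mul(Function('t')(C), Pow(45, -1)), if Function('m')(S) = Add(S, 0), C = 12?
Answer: Rational(58, 9) ≈ 6.4444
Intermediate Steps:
Function('m')(S) = S
Function('t')(h) = Add(2, Mul(2, Pow(h, 2))) (Function('t')(h) = Add(Add(Pow(h, 2), Mul(h, h)), 2) = Add(Add(Pow(h, 2), Pow(h, 2)), 2) = Add(Mul(2, Pow(h, 2)), 2) = Add(2, Mul(2, Pow(h, 2))))
Mul(Function('t')(C), Pow(45, -1)) = Mul(Add(2, Mul(2, Pow(12, 2))), Pow(45, -1)) = Mul(Add(2, Mul(2, 144)), Rational(1, 45)) = Mul(Add(2, 288), Rational(1, 45)) = Mul(290, Rational(1, 45)) = Rational(58, 9)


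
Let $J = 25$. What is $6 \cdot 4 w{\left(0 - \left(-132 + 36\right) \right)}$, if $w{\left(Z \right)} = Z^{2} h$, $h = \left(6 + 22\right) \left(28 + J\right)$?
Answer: $328237056$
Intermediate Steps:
$h = 1484$ ($h = \left(6 + 22\right) \left(28 + 25\right) = 28 \cdot 53 = 1484$)
$w{\left(Z \right)} = 1484 Z^{2}$ ($w{\left(Z \right)} = Z^{2} \cdot 1484 = 1484 Z^{2}$)
$6 \cdot 4 w{\left(0 - \left(-132 + 36\right) \right)} = 6 \cdot 4 \cdot 1484 \left(0 - \left(-132 + 36\right)\right)^{2} = 24 \cdot 1484 \left(0 - -96\right)^{2} = 24 \cdot 1484 \left(0 + 96\right)^{2} = 24 \cdot 1484 \cdot 96^{2} = 24 \cdot 1484 \cdot 9216 = 24 \cdot 13676544 = 328237056$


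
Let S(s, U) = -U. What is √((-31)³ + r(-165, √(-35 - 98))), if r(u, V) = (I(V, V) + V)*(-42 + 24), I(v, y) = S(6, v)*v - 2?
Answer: √(-32149 - 18*I*√133) ≈ 0.5789 - 179.3*I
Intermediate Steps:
I(v, y) = -2 - v² (I(v, y) = (-v)*v - 2 = -v² - 2 = -2 - v²)
r(u, V) = 36 - 18*V + 18*V² (r(u, V) = ((-2 - V²) + V)*(-42 + 24) = (-2 + V - V²)*(-18) = 36 - 18*V + 18*V²)
√((-31)³ + r(-165, √(-35 - 98))) = √((-31)³ + (36 - 18*√(-35 - 98) + 18*(√(-35 - 98))²)) = √(-29791 + (36 - 18*I*√133 + 18*(√(-133))²)) = √(-29791 + (36 - 18*I*√133 + 18*(I*√133)²)) = √(-29791 + (36 - 18*I*√133 + 18*(-133))) = √(-29791 + (36 - 18*I*√133 - 2394)) = √(-29791 + (-2358 - 18*I*√133)) = √(-32149 - 18*I*√133)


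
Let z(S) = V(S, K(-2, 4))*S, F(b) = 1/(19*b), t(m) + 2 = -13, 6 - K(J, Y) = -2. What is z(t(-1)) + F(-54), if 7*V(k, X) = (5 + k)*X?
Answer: 1231193/7182 ≈ 171.43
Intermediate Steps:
K(J, Y) = 8 (K(J, Y) = 6 - 1*(-2) = 6 + 2 = 8)
t(m) = -15 (t(m) = -2 - 13 = -15)
F(b) = 1/(19*b)
V(k, X) = X*(5 + k)/7 (V(k, X) = ((5 + k)*X)/7 = (X*(5 + k))/7 = X*(5 + k)/7)
z(S) = S*(40/7 + 8*S/7) (z(S) = ((⅐)*8*(5 + S))*S = (40/7 + 8*S/7)*S = S*(40/7 + 8*S/7))
z(t(-1)) + F(-54) = (8/7)*(-15)*(5 - 15) + (1/19)/(-54) = (8/7)*(-15)*(-10) + (1/19)*(-1/54) = 1200/7 - 1/1026 = 1231193/7182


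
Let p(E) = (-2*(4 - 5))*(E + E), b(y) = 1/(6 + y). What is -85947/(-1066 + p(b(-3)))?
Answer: 257841/3194 ≈ 80.727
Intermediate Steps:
p(E) = 4*E (p(E) = (-2*(-1))*(2*E) = 2*(2*E) = 4*E)
-85947/(-1066 + p(b(-3))) = -85947/(-1066 + 4/(6 - 3)) = -85947/(-1066 + 4/3) = -85947/(-3194/3) = -85947*(-3/3194) = 257841/3194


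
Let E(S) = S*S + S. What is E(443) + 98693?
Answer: 295385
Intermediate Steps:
E(S) = S + S**2 (E(S) = S**2 + S = S + S**2)
E(443) + 98693 = 443*(1 + 443) + 98693 = 443*444 + 98693 = 196692 + 98693 = 295385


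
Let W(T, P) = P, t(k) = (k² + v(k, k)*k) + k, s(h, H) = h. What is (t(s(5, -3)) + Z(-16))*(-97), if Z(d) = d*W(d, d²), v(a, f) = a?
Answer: 391977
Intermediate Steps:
t(k) = k + 2*k² (t(k) = (k² + k*k) + k = (k² + k²) + k = 2*k² + k = k + 2*k²)
Z(d) = d³ (Z(d) = d*d² = d³)
(t(s(5, -3)) + Z(-16))*(-97) = (5*(1 + 2*5) + (-16)³)*(-97) = (5*(1 + 10) - 4096)*(-97) = (5*11 - 4096)*(-97) = (55 - 4096)*(-97) = -4041*(-97) = 391977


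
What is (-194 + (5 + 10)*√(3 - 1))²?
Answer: 38086 - 5820*√2 ≈ 29855.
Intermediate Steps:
(-194 + (5 + 10)*√(3 - 1))² = (-194 + 15*√2)²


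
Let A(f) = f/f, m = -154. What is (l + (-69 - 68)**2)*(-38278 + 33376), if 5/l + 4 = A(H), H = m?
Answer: -91997468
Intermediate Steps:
H = -154
A(f) = 1
l = -5/3 (l = 5/(-4 + 1) = 5/(-3) = 5*(-1/3) = -5/3 ≈ -1.6667)
(l + (-69 - 68)**2)*(-38278 + 33376) = (-5/3 + (-69 - 68)**2)*(-38278 + 33376) = (-5/3 + (-137)**2)*(-4902) = (-5/3 + 18769)*(-4902) = (56302/3)*(-4902) = -91997468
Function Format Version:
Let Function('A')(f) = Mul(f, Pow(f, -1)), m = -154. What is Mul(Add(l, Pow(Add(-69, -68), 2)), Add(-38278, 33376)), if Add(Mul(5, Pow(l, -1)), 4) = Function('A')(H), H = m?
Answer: -91997468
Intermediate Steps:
H = -154
Function('A')(f) = 1
l = Rational(-5, 3) (l = Mul(5, Pow(Add(-4, 1), -1)) = Mul(5, Pow(-3, -1)) = Mul(5, Rational(-1, 3)) = Rational(-5, 3) ≈ -1.6667)
Mul(Add(l, Pow(Add(-69, -68), 2)), Add(-38278, 33376)) = Mul(Add(Rational(-5, 3), Pow(Add(-69, -68), 2)), Add(-38278, 33376)) = Mul(Add(Rational(-5, 3), Pow(-137, 2)), -4902) = Mul(Add(Rational(-5, 3), 18769), -4902) = Mul(Rational(56302, 3), -4902) = -91997468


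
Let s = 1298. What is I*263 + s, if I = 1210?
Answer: 319528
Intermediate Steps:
I*263 + s = 1210*263 + 1298 = 318230 + 1298 = 319528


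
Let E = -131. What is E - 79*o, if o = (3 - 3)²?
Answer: -131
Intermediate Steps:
o = 0 (o = 0² = 0)
E - 79*o = -131 - 79*0 = -131 + 0 = -131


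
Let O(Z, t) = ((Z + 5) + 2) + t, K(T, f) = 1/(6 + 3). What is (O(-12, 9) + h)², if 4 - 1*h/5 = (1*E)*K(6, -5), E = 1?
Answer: 44521/81 ≈ 549.64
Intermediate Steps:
K(T, f) = ⅑ (K(T, f) = 1/9 = ⅑)
h = 175/9 (h = 20 - 5*1*1/9 = 20 - 5/9 = 175/9 ≈ 19.444)
O(Z, t) = 7 + Z + t (O(Z, t) = ((5 + Z) + 2) + t = (7 + Z) + t = 7 + Z + t)
(O(-12, 9) + h)² = ((7 - 12 + 9) + 175/9)² = (4 + 175/9)² = (211/9)² = 44521/81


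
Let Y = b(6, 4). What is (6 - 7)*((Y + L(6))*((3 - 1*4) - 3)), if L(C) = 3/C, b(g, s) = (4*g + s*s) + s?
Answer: 178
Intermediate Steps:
b(g, s) = s + s² + 4*g (b(g, s) = (4*g + s²) + s = (s² + 4*g) + s = s + s² + 4*g)
Y = 44 (Y = 4 + 4² + 4*6 = 4 + 16 + 24 = 44)
(6 - 7)*((Y + L(6))*((3 - 1*4) - 3)) = (6 - 7)*((44 + 3/6)*((3 - 1*4) - 3)) = -(44 + 3*(⅙))*((3 - 4) - 3) = -(44 + ½)*(-1 - 3) = -89*(-4)/2 = -1*(-178) = 178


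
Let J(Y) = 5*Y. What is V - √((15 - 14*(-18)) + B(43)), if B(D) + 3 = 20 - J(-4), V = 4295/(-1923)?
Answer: -4295/1923 - 4*√19 ≈ -19.669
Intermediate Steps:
V = -4295/1923 (V = 4295*(-1/1923) = -4295/1923 ≈ -2.2335)
B(D) = 37 (B(D) = -3 + (20 - 5*(-4)) = -3 + (20 - 1*(-20)) = -3 + (20 + 20) = -3 + 40 = 37)
V - √((15 - 14*(-18)) + B(43)) = -4295/1923 - √((15 - 14*(-18)) + 37) = -4295/1923 - √((15 + 252) + 37) = -4295/1923 - √(267 + 37) = -4295/1923 - √304 = -4295/1923 - 4*√19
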